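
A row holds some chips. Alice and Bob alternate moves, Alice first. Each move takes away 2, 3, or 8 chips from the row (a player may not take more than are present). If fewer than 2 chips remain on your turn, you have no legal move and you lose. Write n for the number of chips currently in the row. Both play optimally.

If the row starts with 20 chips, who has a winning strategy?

Bob wins.

Work bottom-up. With no move the player to move loses. Otherwise the position is W if at least one move leads to an L position for the opponent, and L if every move leads to a W.
n=0: no move → L
n=1: no move → L
n=2: W (go to 0, an L position)
n=3: W (go to 1, an L position)
n=4: W (go to 1, an L position)
n=5: L (options 3(W), 2(W) are all W)
n=6: L (options 4(W), 3(W) are all W)
n=7: W (go to 5, an L position)
n=8: W (go to 6, an L position)
n=9: W (go to 6, an L position)
n=10: L (options 8(W), 7(W), 2(W) are all W)
n=11: L (options 9(W), 8(W), 3(W) are all W)
n=12: W (go to 10, an L position)
n=13: W (go to 11, an L position)
n=14: W (go to 11, an L position)
n=15: L (options 13(W), 12(W), 7(W) are all W)
n=16: L (options 14(W), 13(W), 8(W) are all W)
n=17: W (go to 15, an L position)
n=18: W (go to 16, an L position)
n=19: W (go to 16, an L position)
n=20: L (options 18(W), 17(W), 12(W) are all W)
Every move from 20 reaches a W position, so the mover loses.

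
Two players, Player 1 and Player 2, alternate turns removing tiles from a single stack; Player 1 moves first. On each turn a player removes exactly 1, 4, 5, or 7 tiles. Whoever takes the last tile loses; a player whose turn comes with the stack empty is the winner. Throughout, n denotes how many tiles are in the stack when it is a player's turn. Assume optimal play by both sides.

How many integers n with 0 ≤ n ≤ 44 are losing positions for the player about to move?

Positions with no move are W. A position that does have a move is losing for the player to move precisely when every available move leads to a winning position for the opponent. Fill in the labels:
n=0: no move; the opponent has just taken the last tile and therefore loses → W
n=1: L (sole option 0(W) is W)
n=2: W (go to 1, an L position)
n=3: L (sole option 2(W) is W)
n=4: W (go to 3, an L position)
n=5: W (go to 1, an L position)
n=6: W (go to 1, an L position)
n=7: W (go to 3, an L position)
n=8: W (go to 3, an L position)
n=9: L (options 8(W), 5(W), 4(W), 2(W) are all W)
n=10: W (go to 9, an L position)
n=11: L (options 10(W), 7(W), 6(W), 4(W) are all W)
n=12: W (go to 11, an L position)
n=13: W (go to 9, an L position)
n=14: W (go to 9, an L position)
n=15: W (go to 11, an L position)
n=16: W (go to 11, an L position)
n=17: L (options 16(W), 13(W), 12(W), 10(W) are all W)
n=18: W (go to 17, an L position)
n=19: L (options 18(W), 15(W), 14(W), 12(W) are all W)
n=20: W (go to 19, an L position)
n=21: W (go to 17, an L position)
n=22: W (go to 17, an L position)
n=23: W (go to 19, an L position)
n=24: W (go to 19, an L position)
n=25: L (options 24(W), 21(W), 20(W), 18(W) are all W)
n=26: W (go to 25, an L position)
n=27: L (options 26(W), 23(W), 22(W), 20(W) are all W)
n=28: W (go to 27, an L position)
n=29: W (go to 25, an L position)
n=30: W (go to 25, an L position)
n=31: W (go to 27, an L position)
n=32: W (go to 27, an L position)
n=33: L (options 32(W), 29(W), 28(W), 26(W) are all W)
n=34: W (go to 33, an L position)
n=35: L (options 34(W), 31(W), 30(W), 28(W) are all W)
n=36: W (go to 35, an L position)
n=37: W (go to 33, an L position)
n=38: W (go to 33, an L position)
n=39: W (go to 35, an L position)
n=40: W (go to 35, an L position)
n=41: L (options 40(W), 37(W), 36(W), 34(W) are all W)
n=42: W (go to 41, an L position)
n=43: L (options 42(W), 39(W), 38(W), 36(W) are all W)
n=44: W (go to 43, an L position)
L entries with 0 ≤ n ≤ 44: n = 1, 3, 9, 11, 17, 19, 25, 27, 33, 35, 41, 43; that makes 12.

12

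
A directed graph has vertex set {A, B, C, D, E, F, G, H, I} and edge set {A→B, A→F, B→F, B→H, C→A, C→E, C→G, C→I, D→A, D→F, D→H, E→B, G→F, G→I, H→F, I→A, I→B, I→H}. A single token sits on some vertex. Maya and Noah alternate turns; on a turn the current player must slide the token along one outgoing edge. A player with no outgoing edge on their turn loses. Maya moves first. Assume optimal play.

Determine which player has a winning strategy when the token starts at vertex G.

Build the W/L table. Terminal = L. A non-terminal position is W if it has a move to some L; otherwise it is L.
Every edge goes from a vertex to one that appears earlier in the order F, H, B, E, A, D, I, G, C, so processing vertices in that order labels each vertex after all of its successors.
F: no outgoing edge → L
H: →F(L), so W
B: →F(L), so W
E: →B(W) only, which is W, so L
A: →F(L), so W
D: →F(L), so W
I: →A(W), B(W), H(W) — all W, so L
G: →I(L), so W
C: →I(L), so W
From G Maya can move to I, reaching an L position.

Maya wins.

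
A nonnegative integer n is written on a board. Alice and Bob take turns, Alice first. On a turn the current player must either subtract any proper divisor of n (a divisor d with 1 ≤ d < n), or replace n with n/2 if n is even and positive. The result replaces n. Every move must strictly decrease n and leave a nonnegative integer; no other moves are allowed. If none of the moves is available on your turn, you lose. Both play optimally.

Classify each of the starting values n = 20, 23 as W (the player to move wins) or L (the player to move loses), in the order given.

Label each position W (a win for the player to move) or L (a loss). A position with no legal move is L; any other position is W exactly when some move reaches an L, and L when every move reaches a W.
n=0: no move → L
n=1: no move → L
n=2: reaches L-position 1 → W
n=3: only reaches 2(W), which is W → L
n=4: reaches L-position 3 → W
n=5: only reaches 4(W), which is W → L
n=6: reaches L-position 3 → W
n=7: only reaches 6(W), which is W → L
n=8: reaches L-position 7 → W
n=9: only reaches 6(W), 8(W), all W → L
n=10: reaches L-position 5 → W
n=11: only reaches 10(W), which is W → L
n=12: reaches L-position 9 → W
n=13: only reaches 12(W), which is W → L
n=14: reaches L-position 7 → W
n=15: only reaches 10(W), 12(W), 14(W), all W → L
n=16: reaches L-position 15 → W
n=17: only reaches 16(W), which is W → L
n=18: reaches L-position 9 → W
n=19: only reaches 18(W), which is W → L
n=20: reaches L-position 15 → W
n=21: only reaches 14(W), 18(W), 20(W), all W → L
n=22: reaches L-position 11 → W
n=23: only reaches 22(W), which is W → L

20: W, 23: L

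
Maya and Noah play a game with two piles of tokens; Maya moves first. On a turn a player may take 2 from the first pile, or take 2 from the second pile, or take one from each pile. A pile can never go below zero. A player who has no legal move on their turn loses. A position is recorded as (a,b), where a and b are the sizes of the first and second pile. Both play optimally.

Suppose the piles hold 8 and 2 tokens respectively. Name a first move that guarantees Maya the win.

Move to (6,2).

Use the standard recursion: the mover loses at a terminal position; elsewhere, the mover wins exactly when some move hands the opponent an L position.
No move ever increases a pile, so every position that can arise here has a ≤ 8 and b ≤ 2; it is enough to label the cells with 0 ≤ a ≤ 8 and 0 ≤ b ≤ 2.
Every move lowers a or b (never raises either), so fill the grid row by row in increasing a, and left to right within a row: each cell's successors are then already labelled.
      b=0  b=1  b=2
a=0:    L    L    W
a=1:    L    W    W
a=2:    W    W    L
a=3:    W    L    L
a=4:    L    L    W
a=5:    L    W    W
a=6:    W    W    L
a=7:    W    L    L
a=8:    L    L    W
Cells with no legal move (terminal, hence L): (0,0), (0,1), (1,0).
The remaining L cells, each justified by listing all of its moves:
(2,2): moves to (0,2)(W), (2,0)(W), (1,1)(W); every one is W ⇒ L
(3,1): moves to (1,1)(W), (2,0)(W); every one is W ⇒ L
(3,2): moves to (1,2)(W), (3,0)(W), (2,1)(W); every one is W ⇒ L
(4,0): the only move is to (2,0)(W), a W ⇒ L
(4,1): moves to (2,1)(W), (3,0)(W); every one is W ⇒ L
(5,0): the only move is to (3,0)(W), a W ⇒ L
(6,2): moves to (4,2)(W), (6,0)(W), (5,1)(W); every one is W ⇒ L
(7,1): moves to (5,1)(W), (6,0)(W); every one is W ⇒ L
(7,2): moves to (5,2)(W), (7,0)(W), (6,1)(W); every one is W ⇒ L
(8,0): the only move is to (6,0)(W), a W ⇒ L
(8,1): moves to (6,1)(W), (7,0)(W); every one is W ⇒ L
Every other cell has at least one move into one of the L cells above, so it is W.
From (8,2), the L positions reachable in one move are: (6,2), (8,0), (7,1). Any move reaching one of these is winning.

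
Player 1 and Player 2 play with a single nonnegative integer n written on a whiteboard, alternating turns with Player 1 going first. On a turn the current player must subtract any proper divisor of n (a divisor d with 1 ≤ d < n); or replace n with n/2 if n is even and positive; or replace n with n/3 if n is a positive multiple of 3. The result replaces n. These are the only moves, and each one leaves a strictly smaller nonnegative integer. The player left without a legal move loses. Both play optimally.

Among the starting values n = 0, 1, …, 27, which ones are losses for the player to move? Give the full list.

Label each position W (a win for the player to move) or L (a loss). A position with no legal move is L; any other position is W exactly when some move reaches an L, and L when every move reaches a W.
n=0: no move → L
n=1: no move → L
n=2: can move to 1, which is L ⇒ W
n=3: can move to 1, which is L ⇒ W
n=4: moves to 2(W), 3(W); every one is W ⇒ L
n=5: can move to 4, which is L ⇒ W
n=6: can move to 4, which is L ⇒ W
n=7: the only move is to 6(W), a W ⇒ L
n=8: can move to 4, which is L ⇒ W
n=9: moves to 3(W), 6(W), 8(W); every one is W ⇒ L
n=10: can move to 9, which is L ⇒ W
n=11: the only move is to 10(W), a W ⇒ L
n=12: can move to 4, which is L ⇒ W
n=13: the only move is to 12(W), a W ⇒ L
n=14: can move to 7, which is L ⇒ W
n=15: moves to 5(W), 10(W), 12(W), 14(W); every one is W ⇒ L
n=16: can move to 15, which is L ⇒ W
n=17: the only move is to 16(W), a W ⇒ L
n=18: can move to 9, which is L ⇒ W
n=19: the only move is to 18(W), a W ⇒ L
n=20: can move to 15, which is L ⇒ W
n=21: can move to 7, which is L ⇒ W
n=22: can move to 11, which is L ⇒ W
n=23: the only move is to 22(W), a W ⇒ L
n=24: can move to 23, which is L ⇒ W
n=25: moves to 20(W), 24(W); every one is W ⇒ L
n=26: can move to 13, which is L ⇒ W
n=27: can move to 9, which is L ⇒ W
The losing starting values of n are exactly the entries labelled L in this table (12 of them).

0, 1, 4, 7, 9, 11, 13, 15, 17, 19, 23, 25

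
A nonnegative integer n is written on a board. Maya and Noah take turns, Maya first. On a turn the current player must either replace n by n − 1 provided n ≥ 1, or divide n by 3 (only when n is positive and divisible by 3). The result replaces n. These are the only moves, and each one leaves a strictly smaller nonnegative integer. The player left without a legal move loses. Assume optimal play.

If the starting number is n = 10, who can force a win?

Maya wins.

Work bottom-up. With no move the player to move loses. Otherwise the position is W if at least one move leads to an L position for the opponent, and L if every move leads to a W.
n=0: no move → L
n=1: W (go to 0, an L position)
n=2: L (sole option 1(W) is W)
n=3: W (go to 2, an L position)
n=4: L (sole option 3(W) is W)
n=5: W (go to 4, an L position)
n=6: W (go to 2, an L position)
n=7: L (sole option 6(W) is W)
n=8: W (go to 7, an L position)
n=9: L (options 3(W), 8(W) are all W)
n=10: W (go to 9, an L position)
The starting position 10 is W: Maya should move to 9, handing over an L position.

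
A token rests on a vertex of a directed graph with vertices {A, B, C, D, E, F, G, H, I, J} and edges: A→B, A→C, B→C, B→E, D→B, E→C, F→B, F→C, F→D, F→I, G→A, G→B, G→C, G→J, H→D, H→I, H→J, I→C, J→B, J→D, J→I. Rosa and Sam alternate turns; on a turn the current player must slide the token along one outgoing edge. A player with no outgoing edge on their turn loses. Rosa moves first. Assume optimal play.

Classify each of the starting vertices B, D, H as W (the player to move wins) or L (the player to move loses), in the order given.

B: W, D: L, H: W

Build the W/L table. Terminal = L. A non-terminal position is W if it has a move to some L; otherwise it is L.
Every edge goes from a vertex to one that appears earlier in the order C, E, B, A, D, I, J, G, H, F, so processing vertices in that order labels each vertex after all of its successors.
C: no outgoing edge → L
E: can move to C, which is L ⇒ W
B: can move to C, which is L ⇒ W
A: can move to C, which is L ⇒ W
D: the only move is to B(W), a W ⇒ L
I: can move to C, which is L ⇒ W
J: can move to D, which is L ⇒ W
G: can move to C, which is L ⇒ W
H: can move to D, which is L ⇒ W
F: can move to D, which is L ⇒ W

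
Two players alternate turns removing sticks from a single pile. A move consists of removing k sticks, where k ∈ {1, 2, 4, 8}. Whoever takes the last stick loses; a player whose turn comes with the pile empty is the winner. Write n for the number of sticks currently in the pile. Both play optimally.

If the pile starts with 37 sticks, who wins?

Compute win/loss labels from the base case upward. A position with no move is W. Any other position is W if it can reach an L in one move, else L.
n=0: no move; the opponent has just taken the last stick and therefore loses → W
n=1: →0(W) only, which is W, so L
n=2: →1(L), so W
n=3: →1(L), so W
n=4: →3(W), 2(W), 0(W) — all W, so L
n=5: →4(L), so W
n=6: →4(L), so W
n=7: →6(W), 5(W), 3(W) — all W, so L
n=8: →7(L), so W
n=9: →7(L), so W
n=10: →9(W), 8(W), 6(W), 2(W) — all W, so L
n=11: →10(L), so W
n=12: →10(L), so W
n=13: →12(W), 11(W), 9(W), 5(W) — all W, so L
n=14: →13(L), so W
n=15: →13(L), so W
n=16: →15(W), 14(W), 12(W), 8(W) — all W, so L
n=17: →16(L), so W
n=18: →16(L), so W
n=19: →18(W), 17(W), 15(W), 11(W) — all W, so L
n=20: →19(L), so W
n=21: →19(L), so W
n=22: →21(W), 20(W), 18(W), 14(W) — all W, so L
n=23: →22(L), so W
n=24: →22(L), so W
n=25: →24(W), 23(W), 21(W), 17(W) — all W, so L
n=26: →25(L), so W
n=27: →25(L), so W
n=28: →27(W), 26(W), 24(W), 20(W) — all W, so L
n=29: →28(L), so W
n=30: →28(L), so W
n=31: →30(W), 29(W), 27(W), 23(W) — all W, so L
n=32: →31(L), so W
n=33: →31(L), so W
n=34: →33(W), 32(W), 30(W), 26(W) — all W, so L
n=35: →34(L), so W
n=36: →34(L), so W
n=37: →36(W), 35(W), 33(W), 29(W) — all W, so L
Every move from 37 reaches a W position, so the mover loses.

The second player wins.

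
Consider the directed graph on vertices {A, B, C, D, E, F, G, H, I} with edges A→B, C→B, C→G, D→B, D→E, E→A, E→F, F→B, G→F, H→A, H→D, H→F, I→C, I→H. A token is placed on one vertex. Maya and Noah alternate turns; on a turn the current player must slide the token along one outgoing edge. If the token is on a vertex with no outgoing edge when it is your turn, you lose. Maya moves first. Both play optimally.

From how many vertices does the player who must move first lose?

Work bottom-up. With no move the player to move loses. Otherwise the position is W if at least one move leads to an L position for the opponent, and L if every move leads to a W.
Every edge goes from a vertex to one that appears earlier in the order B, F, A, E, G, C, D, H, I, so processing vertices in that order labels each vertex after all of its successors.
B: no outgoing edge → L
F: →B(L), so W
A: →B(L), so W
E: →A(W), F(W) — all W, so L
G: →F(W) only, which is W, so L
C: →G(L), so W
D: →E(L), so W
H: →D(W), A(W), F(W) — all W, so L
I: →H(L), so W
The L vertices are B, E, G, H; that is 4 in all.

4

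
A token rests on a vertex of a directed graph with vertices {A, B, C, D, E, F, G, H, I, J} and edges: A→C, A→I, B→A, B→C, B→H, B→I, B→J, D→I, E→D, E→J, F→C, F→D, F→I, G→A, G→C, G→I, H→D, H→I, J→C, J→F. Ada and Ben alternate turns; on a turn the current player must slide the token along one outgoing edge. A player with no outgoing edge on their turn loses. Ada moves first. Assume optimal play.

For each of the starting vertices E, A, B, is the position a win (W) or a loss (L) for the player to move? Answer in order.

E: L, A: W, B: W

Build the W/L table. Terminal = L. A non-terminal position is W if it has a move to some L; otherwise it is L.
Every edge goes from a vertex to one that appears earlier in the order C, I, D, F, A, H, J, G, E, B, so processing vertices in that order labels each vertex after all of its successors.
C: no outgoing edge → L
I: no outgoing edge → L
D: reaches L-position I → W
F: reaches L-position I → W
A: reaches L-position I → W
H: reaches L-position I → W
J: reaches L-position C → W
G: reaches L-position I → W
E: only reaches J(W), D(W), all W → L
B: reaches L-position I → W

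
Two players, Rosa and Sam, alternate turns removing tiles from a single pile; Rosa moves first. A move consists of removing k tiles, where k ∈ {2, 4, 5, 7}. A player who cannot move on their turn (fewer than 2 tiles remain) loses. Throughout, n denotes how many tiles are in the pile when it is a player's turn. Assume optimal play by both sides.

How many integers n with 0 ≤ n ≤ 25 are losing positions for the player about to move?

Classify positions by backward induction: terminal positions (no move available) are L. From any other position, the mover wins iff some move reaches an L.
n=0: no move → L
n=1: no move → L
n=2: →0(L), so W
n=3: →1(L), so W
n=4: →0(L), so W
n=5: →1(L), so W
n=6: →1(L), so W
n=7: →0(L), so W
n=8: →1(L), so W
n=9: →7(W), 5(W), 4(W), 2(W) — all W, so L
n=10: →8(W), 6(W), 5(W), 3(W) — all W, so L
n=11: →9(L), so W
n=12: →10(L), so W
n=13: →9(L), so W
n=14: →10(L), so W
n=15: →10(L), so W
n=16: →9(L), so W
n=17: →10(L), so W
n=18: →16(W), 14(W), 13(W), 11(W) — all W, so L
n=19: →17(W), 15(W), 14(W), 12(W) — all W, so L
n=20: →18(L), so W
n=21: →19(L), so W
n=22: →18(L), so W
n=23: →19(L), so W
n=24: →19(L), so W
n=25: →18(L), so W
L entries with 0 ≤ n ≤ 25: n = 0, 1, 9, 10, 18, 19; that makes 6.

6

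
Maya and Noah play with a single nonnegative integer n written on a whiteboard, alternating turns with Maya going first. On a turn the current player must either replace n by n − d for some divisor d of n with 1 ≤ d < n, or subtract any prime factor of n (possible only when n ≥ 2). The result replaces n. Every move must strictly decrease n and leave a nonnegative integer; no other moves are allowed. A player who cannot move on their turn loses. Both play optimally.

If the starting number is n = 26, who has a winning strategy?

Build the W/L table. Terminal = L. A non-terminal position is W if it has a move to some L; otherwise it is L.
n=0: no move → L
n=1: no move → L
n=2: can move to 0, which is L ⇒ W
n=3: can move to 0, which is L ⇒ W
n=4: moves to 2(W), 3(W); every one is W ⇒ L
n=5: can move to 0, which is L ⇒ W
n=6: can move to 4, which is L ⇒ W
n=7: can move to 0, which is L ⇒ W
n=8: can move to 4, which is L ⇒ W
n=9: moves to 6(W), 8(W); every one is W ⇒ L
n=10: can move to 9, which is L ⇒ W
n=11: can move to 0, which is L ⇒ W
n=12: can move to 9, which is L ⇒ W
n=13: can move to 0, which is L ⇒ W
n=14: moves to 7(W), 12(W), 13(W); every one is W ⇒ L
n=15: can move to 14, which is L ⇒ W
n=16: can move to 14, which is L ⇒ W
n=17: can move to 0, which is L ⇒ W
n=18: can move to 9, which is L ⇒ W
n=19: can move to 0, which is L ⇒ W
n=20: moves to 10(W), 15(W), 16(W), 18(W), 19(W); every one is W ⇒ L
n=21: can move to 14, which is L ⇒ W
n=22: can move to 20, which is L ⇒ W
n=23: can move to 0, which is L ⇒ W
n=24: can move to 20, which is L ⇒ W
n=25: can move to 20, which is L ⇒ W
n=26: moves to 13(W), 24(W), 25(W); every one is W ⇒ L
Every move from 26 reaches a W position, so the mover loses.

Noah wins.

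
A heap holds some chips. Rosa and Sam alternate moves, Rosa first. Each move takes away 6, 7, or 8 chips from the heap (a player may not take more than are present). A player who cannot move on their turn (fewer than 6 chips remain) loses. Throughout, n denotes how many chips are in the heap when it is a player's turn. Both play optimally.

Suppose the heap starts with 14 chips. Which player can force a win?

Sam wins.

Classify positions by backward induction: terminal positions (no move available) are L. From any other position, the mover wins iff some move reaches an L.
n=0: no move → L
n=1: no move → L
n=2: no move → L
n=3: no move → L
n=4: no move → L
n=5: no move → L
n=6: W (go to 0, an L position)
n=7: W (go to 1, an L position)
n=8: W (go to 2, an L position)
n=9: W (go to 3, an L position)
n=10: W (go to 4, an L position)
n=11: W (go to 5, an L position)
n=12: W (go to 5, an L position)
n=13: W (go to 5, an L position)
n=14: L (options 8(W), 7(W), 6(W) are all W)
Every move from 14 reaches a W position, so the mover loses.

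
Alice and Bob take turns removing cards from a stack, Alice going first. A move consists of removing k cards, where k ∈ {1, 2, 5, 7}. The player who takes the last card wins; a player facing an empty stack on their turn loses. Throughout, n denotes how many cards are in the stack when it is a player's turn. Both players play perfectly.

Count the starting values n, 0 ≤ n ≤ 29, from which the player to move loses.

10

Work bottom-up. With no move the player to move loses. Otherwise the position is W if at least one move leads to an L position for the opponent, and L if every move leads to a W.
n=0: no move → L
n=1: reaches L-position 0 → W
n=2: reaches L-position 0 → W
n=3: only reaches 2(W), 1(W), all W → L
n=4: reaches L-position 3 → W
n=5: reaches L-position 3 → W
n=6: only reaches 5(W), 4(W), 1(W), all W → L
n=7: reaches L-position 6 → W
n=8: reaches L-position 6 → W
n=9: only reaches 8(W), 7(W), 4(W), 2(W), all W → L
n=10: reaches L-position 9 → W
n=11: reaches L-position 9 → W
n=12: only reaches 11(W), 10(W), 7(W), 5(W), all W → L
n=13: reaches L-position 12 → W
n=14: reaches L-position 12 → W
n=15: only reaches 14(W), 13(W), 10(W), 8(W), all W → L
n=16: reaches L-position 15 → W
n=17: reaches L-position 15 → W
n=18: only reaches 17(W), 16(W), 13(W), 11(W), all W → L
n=19: reaches L-position 18 → W
n=20: reaches L-position 18 → W
n=21: only reaches 20(W), 19(W), 16(W), 14(W), all W → L
n=22: reaches L-position 21 → W
n=23: reaches L-position 21 → W
n=24: only reaches 23(W), 22(W), 19(W), 17(W), all W → L
n=25: reaches L-position 24 → W
n=26: reaches L-position 24 → W
n=27: only reaches 26(W), 25(W), 22(W), 20(W), all W → L
n=28: reaches L-position 27 → W
n=29: reaches L-position 27 → W
L entries with 0 ≤ n ≤ 29: n = 0, 3, 6, 9, 12, 15, 18, 21, 24, 27; that makes 10.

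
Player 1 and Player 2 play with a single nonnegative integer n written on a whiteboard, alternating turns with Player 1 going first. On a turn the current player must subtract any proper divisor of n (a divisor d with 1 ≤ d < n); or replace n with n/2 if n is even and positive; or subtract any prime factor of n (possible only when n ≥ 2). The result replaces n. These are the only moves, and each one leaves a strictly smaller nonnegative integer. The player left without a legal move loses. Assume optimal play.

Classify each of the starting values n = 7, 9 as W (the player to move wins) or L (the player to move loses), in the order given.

Build the W/L table. Terminal = L. A non-terminal position is W if it has a move to some L; otherwise it is L.
n=0: no move → L
n=1: no move → L
n=2: →0(L), so W
n=3: →0(L), so W
n=4: →2(W), 3(W) — all W, so L
n=5: →0(L), so W
n=6: →4(L), so W
n=7: →0(L), so W
n=8: →4(L), so W
n=9: →6(W), 8(W) — all W, so L

7: W, 9: L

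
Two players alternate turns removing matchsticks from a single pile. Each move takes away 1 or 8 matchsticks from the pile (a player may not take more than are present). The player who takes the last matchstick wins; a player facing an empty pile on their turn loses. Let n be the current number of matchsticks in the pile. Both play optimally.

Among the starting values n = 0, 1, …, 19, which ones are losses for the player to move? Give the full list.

Compute win/loss labels from the base case upward. A position with no move is L. Any other position is W if it can reach an L in one move, else L.
n=0: no move → L
n=1: →0(L), so W
n=2: →1(W) only, which is W, so L
n=3: →2(L), so W
n=4: →3(W) only, which is W, so L
n=5: →4(L), so W
n=6: →5(W) only, which is W, so L
n=7: →6(L), so W
n=8: →0(L), so W
n=9: →8(W), 1(W) — all W, so L
n=10: →9(L), so W
n=11: →10(W), 3(W) — all W, so L
n=12: →11(L), so W
n=13: →12(W), 5(W) — all W, so L
n=14: →13(L), so W
n=15: →14(W), 7(W) — all W, so L
n=16: →15(L), so W
n=17: →9(L), so W
n=18: →17(W), 10(W) — all W, so L
n=19: →18(L), so W
Reading off the rows marked L gives the requested list; there are 9 such values of n.

0, 2, 4, 6, 9, 11, 13, 15, 18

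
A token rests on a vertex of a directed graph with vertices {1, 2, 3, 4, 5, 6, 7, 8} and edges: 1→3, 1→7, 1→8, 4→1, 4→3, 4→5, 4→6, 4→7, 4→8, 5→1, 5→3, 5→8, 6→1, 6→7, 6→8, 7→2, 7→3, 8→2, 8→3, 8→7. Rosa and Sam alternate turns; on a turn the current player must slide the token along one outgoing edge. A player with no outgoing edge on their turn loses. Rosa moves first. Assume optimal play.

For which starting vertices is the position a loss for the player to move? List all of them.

Positions with no move are L. A position that does have a move is losing for the player to move precisely when every available move leads to a winning position for the opponent. Fill in the labels:
Every edge goes from a vertex to one that appears earlier in the order 2, 3, 7, 8, 1, 5, 6, 4, so processing vertices in that order labels each vertex after all of its successors.
2: no outgoing edge → L
3: no outgoing edge → L
7: reaches L-position 3 → W
8: reaches L-position 3 → W
1: reaches L-position 3 → W
5: reaches L-position 3 → W
6: only reaches 1(W), 8(W), 7(W), all W → L
4: reaches L-position 6 → W
The losing starting vertices are exactly the entries labelled L in this table (3 of them).

2, 3, 6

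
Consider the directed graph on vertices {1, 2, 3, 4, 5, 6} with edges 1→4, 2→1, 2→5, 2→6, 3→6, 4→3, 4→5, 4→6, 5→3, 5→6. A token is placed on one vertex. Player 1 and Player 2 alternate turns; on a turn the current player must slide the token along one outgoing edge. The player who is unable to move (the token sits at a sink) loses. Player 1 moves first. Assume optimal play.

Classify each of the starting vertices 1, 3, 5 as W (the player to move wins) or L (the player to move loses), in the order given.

Positions with no move are L. A position that does have a move is losing for the player to move precisely when every available move leads to a winning position for the opponent. Fill in the labels:
Every edge goes from a vertex to one that appears earlier in the order 6, 3, 5, 4, 1, 2, so processing vertices in that order labels each vertex after all of its successors.
6: no outgoing edge → L
3: reaches L-position 6 → W
5: reaches L-position 6 → W
4: reaches L-position 6 → W
1: only reaches 4(W), which is W → L
2: reaches L-position 1 → W

1: L, 3: W, 5: W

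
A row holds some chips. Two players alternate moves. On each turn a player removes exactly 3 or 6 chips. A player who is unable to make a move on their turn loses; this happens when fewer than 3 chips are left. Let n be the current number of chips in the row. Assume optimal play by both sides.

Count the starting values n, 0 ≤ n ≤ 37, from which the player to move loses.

Use the standard recursion: the mover loses at a terminal position; elsewhere, the mover wins exactly when some move hands the opponent an L position.
n=0: no move → L
n=1: no move → L
n=2: no move → L
n=3: can move to 0, which is L ⇒ W
n=4: can move to 1, which is L ⇒ W
n=5: can move to 2, which is L ⇒ W
n=6: can move to 0, which is L ⇒ W
n=7: can move to 1, which is L ⇒ W
n=8: can move to 2, which is L ⇒ W
n=9: moves to 6(W), 3(W); every one is W ⇒ L
n=10: moves to 7(W), 4(W); every one is W ⇒ L
n=11: moves to 8(W), 5(W); every one is W ⇒ L
n=12: can move to 9, which is L ⇒ W
n=13: can move to 10, which is L ⇒ W
n=14: can move to 11, which is L ⇒ W
n=15: can move to 9, which is L ⇒ W
n=16: can move to 10, which is L ⇒ W
n=17: can move to 11, which is L ⇒ W
n=18: moves to 15(W), 12(W); every one is W ⇒ L
n=19: moves to 16(W), 13(W); every one is W ⇒ L
n=20: moves to 17(W), 14(W); every one is W ⇒ L
n=21: can move to 18, which is L ⇒ W
n=22: can move to 19, which is L ⇒ W
n=23: can move to 20, which is L ⇒ W
n=24: can move to 18, which is L ⇒ W
n=25: can move to 19, which is L ⇒ W
n=26: can move to 20, which is L ⇒ W
n=27: moves to 24(W), 21(W); every one is W ⇒ L
n=28: moves to 25(W), 22(W); every one is W ⇒ L
n=29: moves to 26(W), 23(W); every one is W ⇒ L
n=30: can move to 27, which is L ⇒ W
n=31: can move to 28, which is L ⇒ W
n=32: can move to 29, which is L ⇒ W
n=33: can move to 27, which is L ⇒ W
n=34: can move to 28, which is L ⇒ W
n=35: can move to 29, which is L ⇒ W
n=36: moves to 33(W), 30(W); every one is W ⇒ L
n=37: moves to 34(W), 31(W); every one is W ⇒ L
L entries with 0 ≤ n ≤ 37: n = 0, 1, 2, 9, 10, 11, 18, 19, 20, 27, 28, 29, 36, 37; that makes 14.

14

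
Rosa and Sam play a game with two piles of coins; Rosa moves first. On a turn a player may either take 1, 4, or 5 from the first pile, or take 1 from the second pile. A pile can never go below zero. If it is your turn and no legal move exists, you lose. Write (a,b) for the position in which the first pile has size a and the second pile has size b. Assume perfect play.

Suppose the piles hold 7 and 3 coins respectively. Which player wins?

Work bottom-up. With no move the player to move loses. Otherwise the position is W if at least one move leads to an L position for the opponent, and L if every move leads to a W.
No move ever increases a pile, so every position that can arise here has a ≤ 7 and b ≤ 3; it is enough to label the cells with 0 ≤ a ≤ 7 and 0 ≤ b ≤ 3.
Every move lowers a or b (never raises either), so fill the grid row by row in increasing a, and left to right within a row: each cell's successors are then already labelled.
      b=0  b=1  b=2  b=3
a=0:    L    W    L    W
a=1:    W    L    W    L
a=2:    L    W    L    W
a=3:    W    L    W    L
a=4:    W    W    W    W
a=5:    W    W    W    W
a=6:    W    W    W    W
a=7:    W    W    W    W
Cells with no legal move (terminal, hence L): (0,0).
The remaining L cells, each justified by listing all of its moves:
(0,2): only reaches (0,1)(W), which is W → L
(1,1): only reaches (0,1)(W), (1,0)(W), all W → L
(1,3): only reaches (0,3)(W), (1,2)(W), all W → L
(2,0): only reaches (1,0)(W), which is W → L
(2,2): only reaches (1,2)(W), (2,1)(W), all W → L
(3,1): only reaches (2,1)(W), (3,0)(W), all W → L
(3,3): only reaches (2,3)(W), (3,2)(W), all W → L
Every other cell has at least one move into one of the L cells above, so it is W.
From (7,3) Rosa can move to (3,3), reaching an L position.

Rosa wins.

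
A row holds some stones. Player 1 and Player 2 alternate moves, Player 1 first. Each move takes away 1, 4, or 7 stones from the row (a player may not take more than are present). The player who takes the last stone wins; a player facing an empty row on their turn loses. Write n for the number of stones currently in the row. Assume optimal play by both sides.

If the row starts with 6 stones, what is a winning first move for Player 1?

Use the standard recursion: the mover loses at a terminal position; elsewhere, the mover wins exactly when some move hands the opponent an L position.
n=0: no move → L
n=1: →0(L), so W
n=2: →1(W) only, which is W, so L
n=3: →2(L), so W
n=4: →0(L), so W
n=5: →4(W), 1(W) — all W, so L
n=6: →5(L), so W
From 6, the L positions reachable in one move are: 5, 2. Any move reaching one of these is winning.

Remove 1, leaving 5.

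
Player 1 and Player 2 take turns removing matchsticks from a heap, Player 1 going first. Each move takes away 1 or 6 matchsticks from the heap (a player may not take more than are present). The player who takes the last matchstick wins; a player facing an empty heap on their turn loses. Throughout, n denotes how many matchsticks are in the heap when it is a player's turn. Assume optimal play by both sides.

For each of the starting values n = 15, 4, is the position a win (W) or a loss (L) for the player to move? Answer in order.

Work bottom-up. With no move the player to move loses. Otherwise the position is W if at least one move leads to an L position for the opponent, and L if every move leads to a W.
n=0: no move → L
n=1: reaches L-position 0 → W
n=2: only reaches 1(W), which is W → L
n=3: reaches L-position 2 → W
n=4: only reaches 3(W), which is W → L
n=5: reaches L-position 4 → W
n=6: reaches L-position 0 → W
n=7: only reaches 6(W), 1(W), all W → L
n=8: reaches L-position 7 → W
n=9: only reaches 8(W), 3(W), all W → L
n=10: reaches L-position 9 → W
n=11: only reaches 10(W), 5(W), all W → L
n=12: reaches L-position 11 → W
n=13: reaches L-position 7 → W
n=14: only reaches 13(W), 8(W), all W → L
n=15: reaches L-position 14 → W

15: W, 4: L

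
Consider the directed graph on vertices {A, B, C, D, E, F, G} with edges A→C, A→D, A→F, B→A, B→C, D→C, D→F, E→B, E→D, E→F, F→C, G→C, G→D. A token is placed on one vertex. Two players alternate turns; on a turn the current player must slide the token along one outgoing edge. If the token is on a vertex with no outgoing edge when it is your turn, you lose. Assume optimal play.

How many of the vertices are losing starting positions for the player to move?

2

Positions with no move are L. A position that does have a move is losing for the player to move precisely when every available move leads to a winning position for the opponent. Fill in the labels:
Every edge goes from a vertex to one that appears earlier in the order C, F, D, A, B, E, G, so processing vertices in that order labels each vertex after all of its successors.
C: no outgoing edge → L
F: reaches L-position C → W
D: reaches L-position C → W
A: reaches L-position C → W
B: reaches L-position C → W
E: only reaches B(W), D(W), F(W), all W → L
G: reaches L-position C → W
The L vertices are C, E; that is 2 in all.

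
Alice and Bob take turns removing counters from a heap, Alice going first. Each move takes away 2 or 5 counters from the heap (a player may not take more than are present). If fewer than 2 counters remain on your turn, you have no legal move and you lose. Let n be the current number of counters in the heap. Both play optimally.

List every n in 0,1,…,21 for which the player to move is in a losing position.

Compute win/loss labels from the base case upward. A position with no move is L. Any other position is W if it can reach an L in one move, else L.
n=0: no move → L
n=1: no move → L
n=2: reaches L-position 0 → W
n=3: reaches L-position 1 → W
n=4: only reaches 2(W), which is W → L
n=5: reaches L-position 0 → W
n=6: reaches L-position 4 → W
n=7: only reaches 5(W), 2(W), all W → L
n=8: only reaches 6(W), 3(W), all W → L
n=9: reaches L-position 7 → W
n=10: reaches L-position 8 → W
n=11: only reaches 9(W), 6(W), all W → L
n=12: reaches L-position 7 → W
n=13: reaches L-position 11 → W
n=14: only reaches 12(W), 9(W), all W → L
n=15: only reaches 13(W), 10(W), all W → L
n=16: reaches L-position 14 → W
n=17: reaches L-position 15 → W
n=18: only reaches 16(W), 13(W), all W → L
n=19: reaches L-position 14 → W
n=20: reaches L-position 18 → W
n=21: only reaches 19(W), 16(W), all W → L
Reading off the rows marked L gives the requested list; there are 10 such values of n.

0, 1, 4, 7, 8, 11, 14, 15, 18, 21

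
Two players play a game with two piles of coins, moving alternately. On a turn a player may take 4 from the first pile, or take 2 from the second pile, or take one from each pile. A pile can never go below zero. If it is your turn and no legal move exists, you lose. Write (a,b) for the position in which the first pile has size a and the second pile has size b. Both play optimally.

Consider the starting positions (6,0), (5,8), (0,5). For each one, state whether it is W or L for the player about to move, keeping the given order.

(6,0): W, (5,8): W, (0,5): L

Label each position W (a win for the player to move) or L (a loss). A position with no legal move is L; any other position is W exactly when some move reaches an L, and L when every move reaches a W.
No move ever increases a pile, so every position that can arise here has a ≤ 6 and b ≤ 8; it is enough to label the cells with 0 ≤ a ≤ 6 and 0 ≤ b ≤ 8.
Every move lowers a or b (never raises either), so fill the grid row by row in increasing a, and left to right within a row: each cell's successors are then already labelled.
      b=0  b=1  b=2  b=3  b=4  b=5  b=6  b=7  b=8
a=0:    L    L    W    W    L    L    W    W    L
a=1:    L    W    W    L    L    W    W    L    L
a=2:    L    W    W    L    W    W    L    L    W
a=3:    L    W    W    L    W    W    L    W    W
a=4:    W    W    L    L    W    W    L    W    W
a=5:    W    L    L    W    W    L    L    W    W
a=6:    W    L    W    W    L    L    W    W    L
Cells with no legal move (terminal, hence L): (0,0), (0,1), (1,0), (2,0), (3,0).
The remaining L cells, each justified by listing all of its moves:
(0,4): only reaches (0,2)(W), which is W → L
(0,5): only reaches (0,3)(W), which is W → L
(0,8): only reaches (0,6)(W), which is W → L
(1,3): only reaches (1,1)(W), (0,2)(W), all W → L
(1,4): only reaches (1,2)(W), (0,3)(W), all W → L
(1,7): only reaches (1,5)(W), (0,6)(W), all W → L
(1,8): only reaches (1,6)(W), (0,7)(W), all W → L
(2,3): only reaches (2,1)(W), (1,2)(W), all W → L
(2,6): only reaches (2,4)(W), (1,5)(W), all W → L
(2,7): only reaches (2,5)(W), (1,6)(W), all W → L
(3,3): only reaches (3,1)(W), (2,2)(W), all W → L
(3,6): only reaches (3,4)(W), (2,5)(W), all W → L
(4,2): only reaches (0,2)(W), (4,0)(W), (3,1)(W), all W → L
(4,3): only reaches (0,3)(W), (4,1)(W), (3,2)(W), all W → L
(4,6): only reaches (0,6)(W), (4,4)(W), (3,5)(W), all W → L
(5,1): only reaches (1,1)(W), (4,0)(W), all W → L
(5,2): only reaches (1,2)(W), (5,0)(W), (4,1)(W), all W → L
(5,5): only reaches (1,5)(W), (5,3)(W), (4,4)(W), all W → L
(5,6): only reaches (1,6)(W), (5,4)(W), (4,5)(W), all W → L
(6,1): only reaches (2,1)(W), (5,0)(W), all W → L
(6,4): only reaches (2,4)(W), (6,2)(W), (5,3)(W), all W → L
(6,5): only reaches (2,5)(W), (6,3)(W), (5,4)(W), all W → L
(6,8): only reaches (2,8)(W), (6,6)(W), (5,7)(W), all W → L
Every other cell has at least one move into one of the L cells above, so it is W.
(6,0): the move to (2,0) reaches an L cell, so W
(5,8): the move to (1,8) reaches an L cell, so W
(0,5): one of the L cells justified above, so L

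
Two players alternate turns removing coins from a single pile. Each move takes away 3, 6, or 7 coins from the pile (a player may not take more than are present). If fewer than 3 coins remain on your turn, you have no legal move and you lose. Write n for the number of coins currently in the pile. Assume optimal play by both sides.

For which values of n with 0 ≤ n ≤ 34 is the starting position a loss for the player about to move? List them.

0, 1, 2, 10, 11, 12, 20, 21, 22, 30, 31, 32

Work bottom-up. With no move the player to move loses. Otherwise the position is W if at least one move leads to an L position for the opponent, and L if every move leads to a W.
n=0: no move → L
n=1: no move → L
n=2: no move → L
n=3: reaches L-position 0 → W
n=4: reaches L-position 1 → W
n=5: reaches L-position 2 → W
n=6: reaches L-position 0 → W
n=7: reaches L-position 1 → W
n=8: reaches L-position 2 → W
n=9: reaches L-position 2 → W
n=10: only reaches 7(W), 4(W), 3(W), all W → L
n=11: only reaches 8(W), 5(W), 4(W), all W → L
n=12: only reaches 9(W), 6(W), 5(W), all W → L
n=13: reaches L-position 10 → W
n=14: reaches L-position 11 → W
n=15: reaches L-position 12 → W
n=16: reaches L-position 10 → W
n=17: reaches L-position 11 → W
n=18: reaches L-position 12 → W
n=19: reaches L-position 12 → W
n=20: only reaches 17(W), 14(W), 13(W), all W → L
n=21: only reaches 18(W), 15(W), 14(W), all W → L
n=22: only reaches 19(W), 16(W), 15(W), all W → L
n=23: reaches L-position 20 → W
n=24: reaches L-position 21 → W
n=25: reaches L-position 22 → W
n=26: reaches L-position 20 → W
n=27: reaches L-position 21 → W
n=28: reaches L-position 22 → W
n=29: reaches L-position 22 → W
n=30: only reaches 27(W), 24(W), 23(W), all W → L
n=31: only reaches 28(W), 25(W), 24(W), all W → L
n=32: only reaches 29(W), 26(W), 25(W), all W → L
n=33: reaches L-position 30 → W
n=34: reaches L-position 31 → W
The losing starting values of n are exactly the entries labelled L in this table (12 of them).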